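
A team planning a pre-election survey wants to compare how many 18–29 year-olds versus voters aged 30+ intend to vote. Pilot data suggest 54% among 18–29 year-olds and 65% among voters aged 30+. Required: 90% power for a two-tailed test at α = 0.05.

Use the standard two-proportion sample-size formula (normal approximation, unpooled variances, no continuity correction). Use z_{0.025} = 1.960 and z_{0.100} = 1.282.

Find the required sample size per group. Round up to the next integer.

n = (z_{α/2} + z_β)² · [p₁(1−p₁) + p₂(1−p₂)] / (p₁ − p₂)²
  = (1.960 + 1.282)² · (0.54·0.46 + 0.65·0.35) / (-0.11)²
  = (3.242)² · (0.2484 + 0.2275) / 0.0121
  = 10.5106 · 0.4759 / 0.0121
  = 413.39
Round up → n = 414 per group.

n = 414 per group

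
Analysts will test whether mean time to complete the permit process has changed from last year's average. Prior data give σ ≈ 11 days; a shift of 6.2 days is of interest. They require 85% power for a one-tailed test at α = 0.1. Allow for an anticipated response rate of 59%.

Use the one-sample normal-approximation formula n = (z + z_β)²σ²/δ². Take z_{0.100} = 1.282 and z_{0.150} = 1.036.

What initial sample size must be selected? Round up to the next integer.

n = (z_α + z_β)² · σ² / δ²
  = (1.282 + 1.036)² · 11² / 6.2²
  = 5.3731 · 121 / 38.44
  = 16.91
Adjust for 59% response: 16.91 / 0.59 = 28.67.
Round up → n = 29.

n = 29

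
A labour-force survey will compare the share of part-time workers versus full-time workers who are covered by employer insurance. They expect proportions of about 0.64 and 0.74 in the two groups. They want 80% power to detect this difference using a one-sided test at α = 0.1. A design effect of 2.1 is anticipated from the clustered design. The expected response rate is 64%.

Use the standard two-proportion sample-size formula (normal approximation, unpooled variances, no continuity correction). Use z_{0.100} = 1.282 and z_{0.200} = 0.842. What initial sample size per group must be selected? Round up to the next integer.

n = (z_α + z_β)² · [p₁(1−p₁) + p₂(1−p₂)] / (p₁ − p₂)²
  = (1.282 + 0.842)² · (0.64·0.36 + 0.74·0.26) / (-0.10)²
  = (2.124)² · (0.2304 + 0.1924) / 0.0100
  = 4.5114 · 0.4228 / 0.0100
  = 190.74
Design effect: 2.1 × 190.74 = 400.56.
Adjust for 64% response: 400.56 / 0.64 = 625.87.
Round up → n = 626 per group.

n = 626 per group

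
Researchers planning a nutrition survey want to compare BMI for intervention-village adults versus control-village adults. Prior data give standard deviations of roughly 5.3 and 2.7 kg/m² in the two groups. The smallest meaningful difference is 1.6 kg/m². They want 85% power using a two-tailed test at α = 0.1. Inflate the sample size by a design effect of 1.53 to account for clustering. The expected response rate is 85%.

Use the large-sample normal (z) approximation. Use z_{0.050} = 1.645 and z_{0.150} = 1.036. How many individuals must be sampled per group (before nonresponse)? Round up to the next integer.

n = 179 per group

n = (z_{α/2} + z_β)² · (σ₁² + σ₂²) / δ²
  = (1.645 + 1.036)² · (5.3² + 2.7² = 35.38) / 1.6²
  = 7.1878 · 35.38 / 2.56
  = 99.34
Design effect: 1.53 × 99.34 = 151.99.
Adjust for 85% response: 151.99 / 0.85 = 178.81.
Round up → n = 179 per group.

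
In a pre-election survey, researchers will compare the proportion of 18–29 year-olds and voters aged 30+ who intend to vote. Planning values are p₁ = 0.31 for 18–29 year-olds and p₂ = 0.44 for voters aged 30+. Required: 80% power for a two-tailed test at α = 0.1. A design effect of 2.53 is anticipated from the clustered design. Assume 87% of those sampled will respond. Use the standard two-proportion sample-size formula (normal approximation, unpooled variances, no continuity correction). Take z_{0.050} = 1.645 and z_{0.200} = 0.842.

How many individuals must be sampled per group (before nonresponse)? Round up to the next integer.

n = 490 per group

n = (z_{α/2} + z_β)² · [p₁(1−p₁) + p₂(1−p₂)] / (p₁ − p₂)²
  = (1.645 + 0.842)² · (0.31·0.69 + 0.44·0.56) / (-0.13)²
  = (2.487)² · (0.2139 + 0.2464) / 0.0169
  = 6.1852 · 0.4603 / 0.0169
  = 168.46
Design effect: 2.53 × 168.46 = 426.21.
Adjust for 87% response: 426.21 / 0.87 = 489.90.
Round up → n = 490 per group.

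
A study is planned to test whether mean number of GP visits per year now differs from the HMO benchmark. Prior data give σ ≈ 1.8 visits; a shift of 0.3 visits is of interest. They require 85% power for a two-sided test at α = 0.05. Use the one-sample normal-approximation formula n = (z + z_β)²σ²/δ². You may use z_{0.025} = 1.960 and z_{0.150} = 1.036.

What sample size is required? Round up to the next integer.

n = 324

n = (z_{α/2} + z_β)² · σ² / δ²
  = (1.960 + 1.036)² · 1.8² / 0.3²
  = 8.9760 · 3.24 / 0.09
  = 323.14
Round up → n = 324.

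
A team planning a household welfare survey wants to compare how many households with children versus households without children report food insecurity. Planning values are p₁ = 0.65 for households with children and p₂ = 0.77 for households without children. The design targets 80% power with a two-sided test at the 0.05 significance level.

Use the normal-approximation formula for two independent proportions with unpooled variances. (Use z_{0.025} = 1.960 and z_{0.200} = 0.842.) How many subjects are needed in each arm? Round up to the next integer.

n = 221 per group

n = (z_{α/2} + z_β)² · [p₁(1−p₁) + p₂(1−p₂)] / (p₁ − p₂)²
  = (1.960 + 0.842)² · (0.65·0.35 + 0.77·0.23) / (-0.12)²
  = (2.802)² · (0.2275 + 0.1771) / 0.0144
  = 7.8512 · 0.4046 / 0.0144
  = 220.60
Round up → n = 221 per group.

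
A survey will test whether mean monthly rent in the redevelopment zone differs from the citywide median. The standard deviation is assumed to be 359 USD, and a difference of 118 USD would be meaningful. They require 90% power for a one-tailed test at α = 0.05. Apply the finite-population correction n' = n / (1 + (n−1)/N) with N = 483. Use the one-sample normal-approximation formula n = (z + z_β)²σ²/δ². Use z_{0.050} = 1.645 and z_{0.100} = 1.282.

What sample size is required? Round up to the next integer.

n = (z_α + z_β)² · σ² / δ²
  = (1.645 + 1.282)² · 359² / 118²
  = 8.5673 · 128881 / 13924
  = 79.30
Finite-population correction (N = 483): 79.30 / (1 + (79.30 − 1)/483) = 68.24.
Round up → n = 69.

n = 69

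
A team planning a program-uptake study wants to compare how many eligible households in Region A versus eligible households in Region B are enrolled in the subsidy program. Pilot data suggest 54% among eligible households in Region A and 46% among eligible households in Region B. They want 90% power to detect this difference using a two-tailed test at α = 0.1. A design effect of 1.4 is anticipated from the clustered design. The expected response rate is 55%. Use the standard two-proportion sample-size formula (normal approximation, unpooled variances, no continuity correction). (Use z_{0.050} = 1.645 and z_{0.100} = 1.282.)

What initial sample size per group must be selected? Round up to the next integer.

n = 1693 per group

n = (z_{α/2} + z_β)² · [p₁(1−p₁) + p₂(1−p₂)] / (p₁ − p₂)²
  = (1.645 + 1.282)² · (0.54·0.46 + 0.46·0.54) / (0.08)²
  = (2.927)² · (0.2484 + 0.2484) / 0.0064
  = 8.5673 · 0.4968 / 0.0064
  = 665.04
Design effect: 1.4 × 665.04 = 931.05.
Adjust for 55% response: 931.05 / 0.55 = 1692.83.
Round up → n = 1693 per group.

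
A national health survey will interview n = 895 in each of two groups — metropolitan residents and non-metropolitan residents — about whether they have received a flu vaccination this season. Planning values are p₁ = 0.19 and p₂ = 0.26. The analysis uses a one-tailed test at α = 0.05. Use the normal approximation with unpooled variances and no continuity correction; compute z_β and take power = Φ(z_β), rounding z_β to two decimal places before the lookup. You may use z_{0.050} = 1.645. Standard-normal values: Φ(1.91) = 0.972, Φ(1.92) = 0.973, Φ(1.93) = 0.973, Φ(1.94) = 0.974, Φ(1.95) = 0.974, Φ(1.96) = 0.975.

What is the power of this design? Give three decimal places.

Power ≈ 0.972

z_β = |p₁−p₂|·√(n/[p₁q₁+p₂q₂]) − z_α
    = 0.07 · √(895/0.3463) − 1.645
    = 0.07 · 50.8376 − 1.645
    = 3.5586 − 1.645 = 1.9136 → 1.91
Power = Φ(1.91) = 0.972.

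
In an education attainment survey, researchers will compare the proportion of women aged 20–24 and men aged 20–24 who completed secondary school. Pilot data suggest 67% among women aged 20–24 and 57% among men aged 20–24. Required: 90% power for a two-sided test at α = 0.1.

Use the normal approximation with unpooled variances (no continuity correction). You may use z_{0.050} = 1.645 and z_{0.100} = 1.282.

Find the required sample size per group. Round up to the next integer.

n = (z_{α/2} + z_β)² · [p₁(1−p₁) + p₂(1−p₂)] / (p₁ − p₂)²
  = (1.645 + 1.282)² · (0.67·0.33 + 0.57·0.43) / (0.10)²
  = (2.927)² · (0.2211 + 0.2451) / 0.0100
  = 8.5673 · 0.4662 / 0.0100
  = 399.41
Round up → n = 400 per group.

n = 400 per group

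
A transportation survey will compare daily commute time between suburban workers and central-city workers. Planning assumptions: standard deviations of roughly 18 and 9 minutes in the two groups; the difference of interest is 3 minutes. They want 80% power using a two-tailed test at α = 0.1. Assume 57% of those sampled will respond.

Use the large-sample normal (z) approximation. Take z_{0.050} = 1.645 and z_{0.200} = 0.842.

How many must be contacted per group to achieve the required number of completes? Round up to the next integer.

n = (z_{α/2} + z_β)² · (σ₁² + σ₂²) / δ²
  = (1.645 + 0.842)² · (18² + 9² = 405) / 3²
  = 6.1852 · 405 / 9
  = 278.33
Adjust for 57% response: 278.33 / 0.57 = 488.30.
Round up → n = 489 per group.

n = 489 per group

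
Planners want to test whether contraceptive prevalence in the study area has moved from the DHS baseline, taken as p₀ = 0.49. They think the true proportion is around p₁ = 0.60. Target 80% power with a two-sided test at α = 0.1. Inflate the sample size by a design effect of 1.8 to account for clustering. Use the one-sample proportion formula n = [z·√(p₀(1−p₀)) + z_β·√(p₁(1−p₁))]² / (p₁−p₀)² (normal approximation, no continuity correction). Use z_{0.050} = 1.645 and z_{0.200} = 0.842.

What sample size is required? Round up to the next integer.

n = 227

n = [z_{α/2}·√(p₀q₀) + z_β·√(p₁q₁)]² / (p₁ − p₀)²
  = [1.645·√(0.49·0.51) + 0.842·√(0.60·0.40)]² / (0.11)²
  = [1.645·0.4999 + 0.842·0.4899]² / 0.0121
  = [1.2348]² / 0.0121
  = 126.02
Design effect: 1.8 × 126.02 = 226.83.
Round up → n = 227.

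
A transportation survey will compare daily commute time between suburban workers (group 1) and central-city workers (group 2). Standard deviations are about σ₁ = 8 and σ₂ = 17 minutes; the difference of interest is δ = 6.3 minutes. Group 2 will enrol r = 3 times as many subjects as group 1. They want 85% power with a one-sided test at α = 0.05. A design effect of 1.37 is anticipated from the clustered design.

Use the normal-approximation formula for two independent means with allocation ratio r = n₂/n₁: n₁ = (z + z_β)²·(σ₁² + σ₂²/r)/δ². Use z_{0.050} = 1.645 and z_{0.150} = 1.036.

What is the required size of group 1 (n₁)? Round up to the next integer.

n₁ = (z_α + z_β)² · (σ₁² + σ₂²/r) / δ²
   = (1.645 + 1.036)² · (8² + 17²/3) / 6.3²
   = 7.1878 · (64 + 96.3333) / 39.69
   = 7.1878 · 160.3333 / 39.69
   = 29.04
Design effect: 1.37 × 29.04 = 39.78.
Round up → n₁ = 40; n₂ = r·n₁ = 3 × 40 = 120.

n₁ = 40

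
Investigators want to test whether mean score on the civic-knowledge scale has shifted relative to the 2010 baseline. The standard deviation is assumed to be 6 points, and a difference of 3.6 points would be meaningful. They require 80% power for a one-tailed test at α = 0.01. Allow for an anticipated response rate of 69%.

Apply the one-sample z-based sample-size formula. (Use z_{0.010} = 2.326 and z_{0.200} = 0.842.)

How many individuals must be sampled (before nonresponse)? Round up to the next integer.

n = 41

n = (z_α + z_β)² · σ² / δ²
  = (2.326 + 0.842)² · 6² / 3.6²
  = 10.0362 · 36 / 12.96
  = 27.88
Adjust for 69% response: 27.88 / 0.69 = 40.40.
Round up → n = 41.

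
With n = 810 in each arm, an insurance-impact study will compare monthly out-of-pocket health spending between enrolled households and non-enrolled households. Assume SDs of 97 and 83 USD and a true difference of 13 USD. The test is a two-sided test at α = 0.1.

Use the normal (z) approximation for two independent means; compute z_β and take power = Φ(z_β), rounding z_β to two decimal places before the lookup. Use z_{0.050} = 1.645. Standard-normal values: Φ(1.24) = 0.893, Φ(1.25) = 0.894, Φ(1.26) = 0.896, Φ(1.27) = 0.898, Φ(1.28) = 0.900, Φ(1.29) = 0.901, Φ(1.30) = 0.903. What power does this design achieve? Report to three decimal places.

z_β = δ·√(n/(σ₁²+σ₂²)) − z_{α/2}
    = 13 · √(810/16298) − 1.645
    = 13 · 0.22293 − 1.645
    = 2.8981 − 1.645 = 1.2531 → 1.25
Power = Φ(1.25) = 0.894.

Power ≈ 0.894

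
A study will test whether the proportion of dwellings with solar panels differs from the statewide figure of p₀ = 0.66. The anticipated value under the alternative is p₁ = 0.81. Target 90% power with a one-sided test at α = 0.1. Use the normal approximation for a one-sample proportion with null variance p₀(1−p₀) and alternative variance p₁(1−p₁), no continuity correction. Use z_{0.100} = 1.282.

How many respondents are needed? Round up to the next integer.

n = 55

n = [z_α·√(p₀q₀) + z_β·√(p₁q₁)]² / (p₁ − p₀)²
  = [1.282·√(0.66·0.34) + 1.282·√(0.81·0.19)]² / (0.15)²
  = [1.282·0.4737 + 1.282·0.3923]² / 0.0225
  = [1.1102]² / 0.0225
  = 54.78
Round up → n = 55.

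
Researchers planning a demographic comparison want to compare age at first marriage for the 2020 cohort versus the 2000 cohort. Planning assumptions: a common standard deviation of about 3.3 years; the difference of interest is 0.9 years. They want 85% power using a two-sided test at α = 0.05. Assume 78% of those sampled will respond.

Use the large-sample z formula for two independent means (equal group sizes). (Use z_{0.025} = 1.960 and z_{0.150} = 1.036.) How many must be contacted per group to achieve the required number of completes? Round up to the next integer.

n = (z_{α/2} + z_β)² · (σ₁² + σ₂²) / δ²
  = (1.960 + 1.036)² · (2·3.3² = 21.78) / 0.9²
  = 8.9760 · 21.78 / 0.81
  = 241.36
Adjust for 78% response: 241.36 / 0.78 = 309.43.
Round up → n = 310 per group.

n = 310 per group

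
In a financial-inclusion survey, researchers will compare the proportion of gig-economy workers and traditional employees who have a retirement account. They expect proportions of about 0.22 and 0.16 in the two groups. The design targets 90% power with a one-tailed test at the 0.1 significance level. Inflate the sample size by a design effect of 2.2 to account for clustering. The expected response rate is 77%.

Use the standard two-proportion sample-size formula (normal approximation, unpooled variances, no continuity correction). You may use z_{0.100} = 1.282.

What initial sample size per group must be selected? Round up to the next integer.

n = (z_α + z_β)² · [p₁(1−p₁) + p₂(1−p₂)] / (p₁ − p₂)²
  = (1.282 + 1.282)² · (0.22·0.78 + 0.16·0.84) / (0.06)²
  = (2.564)² · (0.1716 + 0.1344) / 0.0036
  = 6.5741 · 0.3060 / 0.0036
  = 558.80
Design effect: 2.2 × 558.80 = 1229.36.
Adjust for 77% response: 1229.36 / 0.77 = 1596.57.
Round up → n = 1597 per group.

n = 1597 per group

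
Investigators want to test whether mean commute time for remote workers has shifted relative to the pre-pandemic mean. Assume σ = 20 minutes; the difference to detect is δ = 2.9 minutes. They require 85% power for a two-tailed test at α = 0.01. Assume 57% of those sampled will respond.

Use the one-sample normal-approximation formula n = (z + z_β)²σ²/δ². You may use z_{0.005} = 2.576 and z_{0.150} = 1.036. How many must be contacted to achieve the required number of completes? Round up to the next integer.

n = 1089

n = (z_{α/2} + z_β)² · σ² / δ²
  = (2.576 + 1.036)² · 20² / 2.9²
  = 13.0465 · 400 / 8.41
  = 620.53
Adjust for 57% response: 620.53 / 0.57 = 1088.64.
Round up → n = 1089.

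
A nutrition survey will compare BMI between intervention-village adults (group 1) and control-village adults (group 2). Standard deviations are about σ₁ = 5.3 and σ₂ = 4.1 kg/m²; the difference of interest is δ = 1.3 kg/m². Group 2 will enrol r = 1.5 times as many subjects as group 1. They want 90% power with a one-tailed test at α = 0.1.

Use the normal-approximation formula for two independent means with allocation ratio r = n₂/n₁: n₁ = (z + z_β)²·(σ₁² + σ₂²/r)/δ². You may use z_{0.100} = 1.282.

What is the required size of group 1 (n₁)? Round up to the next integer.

n₁ = (z_α + z_β)² · (σ₁² + σ₂²/r) / δ²
   = (1.282 + 1.282)² · (5.3² + 4.1²/1.5) / 1.3²
   = 6.5741 · (28.09 + 11.2067) / 1.69
   = 6.5741 · 39.2967 / 1.69
   = 152.86
Round up → n₁ = 153; n₂ = r·n₁ = 1.5 × 153 = 230.

n₁ = 153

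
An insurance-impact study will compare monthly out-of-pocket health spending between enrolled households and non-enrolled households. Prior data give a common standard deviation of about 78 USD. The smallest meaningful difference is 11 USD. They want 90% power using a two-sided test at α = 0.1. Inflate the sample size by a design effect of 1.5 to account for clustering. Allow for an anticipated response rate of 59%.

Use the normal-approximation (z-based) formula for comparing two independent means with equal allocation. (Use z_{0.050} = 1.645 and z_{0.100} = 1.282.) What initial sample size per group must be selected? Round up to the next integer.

n = 2191 per group

n = (z_{α/2} + z_β)² · (σ₁² + σ₂²) / δ²
  = (1.645 + 1.282)² · (2·78² = 12168) / 11²
  = 8.5673 · 12168 / 121
  = 861.55
Design effect: 1.5 × 861.55 = 1292.32.
Adjust for 59% response: 1292.32 / 0.59 = 2190.38.
Round up → n = 2191 per group.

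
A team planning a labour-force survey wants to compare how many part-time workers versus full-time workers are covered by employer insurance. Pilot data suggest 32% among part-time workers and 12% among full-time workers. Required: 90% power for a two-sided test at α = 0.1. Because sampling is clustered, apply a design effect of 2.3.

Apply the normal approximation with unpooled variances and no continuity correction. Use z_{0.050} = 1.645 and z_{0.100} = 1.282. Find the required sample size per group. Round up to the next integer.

n = 160 per group

n = (z_{α/2} + z_β)² · [p₁(1−p₁) + p₂(1−p₂)] / (p₁ − p₂)²
  = (1.645 + 1.282)² · (0.32·0.68 + 0.12·0.88) / (0.20)²
  = (2.927)² · (0.2176 + 0.1056) / 0.0400
  = 8.5673 · 0.3232 / 0.0400
  = 69.22
Design effect: 2.3 × 69.22 = 159.22.
Round up → n = 160 per group.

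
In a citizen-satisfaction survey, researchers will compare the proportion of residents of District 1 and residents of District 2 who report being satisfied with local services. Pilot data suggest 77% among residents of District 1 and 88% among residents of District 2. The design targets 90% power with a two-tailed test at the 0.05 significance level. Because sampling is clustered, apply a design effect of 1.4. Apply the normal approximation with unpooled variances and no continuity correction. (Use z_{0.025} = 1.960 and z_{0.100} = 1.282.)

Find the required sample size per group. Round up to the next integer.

n = (z_{α/2} + z_β)² · [p₁(1−p₁) + p₂(1−p₂)] / (p₁ − p₂)²
  = (1.960 + 1.282)² · (0.77·0.23 + 0.88·0.12) / (-0.11)²
  = (3.242)² · (0.1771 + 0.1056) / 0.0121
  = 10.5106 · 0.2827 / 0.0121
  = 245.56
Design effect: 1.4 × 245.56 = 343.79.
Round up → n = 344 per group.

n = 344 per group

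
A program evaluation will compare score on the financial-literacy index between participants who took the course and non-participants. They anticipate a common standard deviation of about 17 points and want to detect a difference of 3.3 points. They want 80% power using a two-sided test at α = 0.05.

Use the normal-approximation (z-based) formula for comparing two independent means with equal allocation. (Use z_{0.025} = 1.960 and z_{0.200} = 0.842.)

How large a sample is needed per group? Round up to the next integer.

n = 417 per group

n = (z_{α/2} + z_β)² · (σ₁² + σ₂²) / δ²
  = (1.960 + 0.842)² · (2·17² = 578) / 3.3²
  = 7.8512 · 578 / 10.89
  = 416.71
Round up → n = 417 per group.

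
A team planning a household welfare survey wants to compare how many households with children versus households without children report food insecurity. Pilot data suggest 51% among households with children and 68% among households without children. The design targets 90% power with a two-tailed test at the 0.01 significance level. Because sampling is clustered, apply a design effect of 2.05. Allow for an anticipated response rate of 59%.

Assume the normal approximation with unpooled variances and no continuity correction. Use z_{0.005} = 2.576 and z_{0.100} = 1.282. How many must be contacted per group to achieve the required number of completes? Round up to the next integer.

n = (z_{α/2} + z_β)² · [p₁(1−p₁) + p₂(1−p₂)] / (p₁ − p₂)²
  = (2.576 + 1.282)² · (0.51·0.49 + 0.68·0.32) / (-0.17)²
  = (3.858)² · (0.2499 + 0.2176) / 0.0289
  = 14.8842 · 0.4675 / 0.0289
  = 240.77
Design effect: 2.05 × 240.77 = 493.59.
Adjust for 59% response: 493.59 / 0.59 = 836.58.
Round up → n = 837 per group.

n = 837 per group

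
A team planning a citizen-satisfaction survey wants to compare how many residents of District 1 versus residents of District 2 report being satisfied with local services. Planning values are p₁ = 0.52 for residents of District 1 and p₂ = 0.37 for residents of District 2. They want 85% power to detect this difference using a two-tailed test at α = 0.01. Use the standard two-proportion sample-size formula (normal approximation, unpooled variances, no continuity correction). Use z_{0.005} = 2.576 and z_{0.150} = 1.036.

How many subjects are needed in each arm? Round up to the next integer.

n = 280 per group

n = (z_{α/2} + z_β)² · [p₁(1−p₁) + p₂(1−p₂)] / (p₁ − p₂)²
  = (2.576 + 1.036)² · (0.52·0.48 + 0.37·0.63) / (0.15)²
  = (3.612)² · (0.2496 + 0.2331) / 0.0225
  = 13.0465 · 0.4827 / 0.0225
  = 279.89
Round up → n = 280 per group.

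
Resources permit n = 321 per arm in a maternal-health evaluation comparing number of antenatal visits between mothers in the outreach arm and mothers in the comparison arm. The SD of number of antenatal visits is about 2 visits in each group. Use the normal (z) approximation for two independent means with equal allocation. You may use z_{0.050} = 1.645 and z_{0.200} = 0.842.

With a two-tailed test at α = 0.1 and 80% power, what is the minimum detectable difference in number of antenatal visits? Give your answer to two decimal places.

Minimum detectable difference ≈ 0.39 visits

δ = (z_{α/2} + z_β) · √((σ₁²+σ₂²)/n)
  = (1.645 + 0.842) · √(8/321)
  = 2.487 · √0.02492
  = 2.487 · 0.1579
  = 0.3926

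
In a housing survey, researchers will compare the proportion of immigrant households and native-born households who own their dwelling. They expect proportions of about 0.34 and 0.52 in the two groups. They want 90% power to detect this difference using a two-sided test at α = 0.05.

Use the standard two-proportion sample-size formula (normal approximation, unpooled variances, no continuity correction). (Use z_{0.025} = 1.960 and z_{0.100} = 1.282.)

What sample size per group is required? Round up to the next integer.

n = (z_{α/2} + z_β)² · [p₁(1−p₁) + p₂(1−p₂)] / (p₁ − p₂)²
  = (1.960 + 1.282)² · (0.34·0.66 + 0.52·0.48) / (-0.18)²
  = (3.242)² · (0.2244 + 0.2496) / 0.0324
  = 10.5106 · 0.4740 / 0.0324
  = 153.77
Round up → n = 154 per group.

n = 154 per group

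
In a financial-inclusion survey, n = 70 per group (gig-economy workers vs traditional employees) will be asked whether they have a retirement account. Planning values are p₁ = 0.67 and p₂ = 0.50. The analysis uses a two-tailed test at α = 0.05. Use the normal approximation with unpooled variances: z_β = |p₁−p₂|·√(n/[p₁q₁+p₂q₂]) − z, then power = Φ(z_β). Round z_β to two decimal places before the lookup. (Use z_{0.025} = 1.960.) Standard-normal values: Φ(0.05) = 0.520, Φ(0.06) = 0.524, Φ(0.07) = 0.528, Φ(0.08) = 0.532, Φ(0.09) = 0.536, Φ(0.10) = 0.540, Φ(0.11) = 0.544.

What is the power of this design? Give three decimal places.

Power ≈ 0.544

z_β = |p₁−p₂|·√(n/[p₁q₁+p₂q₂]) − z_{α/2}
    = 0.17 · √(70/0.4711) − 1.960
    = 0.17 · 12.1897 − 1.960
    = 2.0722 − 1.960 = 0.1122 → 0.11
Power = Φ(0.11) = 0.544.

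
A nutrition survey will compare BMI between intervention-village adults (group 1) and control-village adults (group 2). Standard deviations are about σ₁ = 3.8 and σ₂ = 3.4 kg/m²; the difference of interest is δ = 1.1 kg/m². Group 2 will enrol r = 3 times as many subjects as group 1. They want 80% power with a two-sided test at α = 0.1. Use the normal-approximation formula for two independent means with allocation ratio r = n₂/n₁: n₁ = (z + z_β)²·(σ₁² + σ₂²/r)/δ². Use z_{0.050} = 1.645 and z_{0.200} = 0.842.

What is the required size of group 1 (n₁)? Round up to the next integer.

n₁ = (z_{α/2} + z_β)² · (σ₁² + σ₂²/r) / δ²
   = (1.645 + 0.842)² · (3.8² + 3.4²/3) / 1.1²
   = 6.1852 · (14.44 + 3.8533) / 1.21
   = 6.1852 · 18.2933 / 1.21
   = 93.51
Round up → n₁ = 94; n₂ = r·n₁ = 3 × 94 = 282.

n₁ = 94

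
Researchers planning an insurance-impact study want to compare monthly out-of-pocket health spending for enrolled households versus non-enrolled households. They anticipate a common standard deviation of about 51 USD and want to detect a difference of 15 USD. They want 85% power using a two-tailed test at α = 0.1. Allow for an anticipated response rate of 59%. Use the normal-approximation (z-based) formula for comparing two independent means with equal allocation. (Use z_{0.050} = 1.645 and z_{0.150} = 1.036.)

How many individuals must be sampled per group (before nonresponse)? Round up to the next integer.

n = (z_{α/2} + z_β)² · (σ₁² + σ₂²) / δ²
  = (1.645 + 1.036)² · (2·51² = 5202) / 15²
  = 7.1878 · 5202 / 225
  = 166.18
Adjust for 59% response: 166.18 / 0.59 = 281.66.
Round up → n = 282 per group.

n = 282 per group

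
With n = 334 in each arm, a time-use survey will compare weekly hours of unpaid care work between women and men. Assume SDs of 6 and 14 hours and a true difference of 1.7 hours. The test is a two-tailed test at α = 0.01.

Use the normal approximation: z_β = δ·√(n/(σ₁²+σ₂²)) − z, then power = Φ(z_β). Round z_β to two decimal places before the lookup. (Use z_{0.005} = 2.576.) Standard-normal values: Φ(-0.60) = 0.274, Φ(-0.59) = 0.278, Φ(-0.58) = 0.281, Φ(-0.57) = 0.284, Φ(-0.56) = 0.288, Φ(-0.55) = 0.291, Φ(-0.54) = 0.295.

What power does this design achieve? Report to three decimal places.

Power ≈ 0.295

z_β = δ·√(n/(σ₁²+σ₂²)) − z_{α/2}
    = 1.7 · √(334/232) − 2.576
    = 1.7 · 1.19986 − 2.576
    = 2.0398 − 2.576 = -0.5362 → -0.54
Power = Φ(-0.54) = 0.295.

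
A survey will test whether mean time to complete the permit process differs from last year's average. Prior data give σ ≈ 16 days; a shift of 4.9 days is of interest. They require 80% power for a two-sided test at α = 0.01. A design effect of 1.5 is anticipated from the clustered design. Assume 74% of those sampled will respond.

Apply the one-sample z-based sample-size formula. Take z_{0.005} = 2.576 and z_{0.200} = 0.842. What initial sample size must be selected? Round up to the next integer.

n = (z_{α/2} + z_β)² · σ² / δ²
  = (2.576 + 0.842)² · 16² / 4.9²
  = 11.6827 · 256 / 24.01
  = 124.56
Design effect: 1.5 × 124.56 = 186.85.
Adjust for 74% response: 186.85 / 0.74 = 252.49.
Round up → n = 253.

n = 253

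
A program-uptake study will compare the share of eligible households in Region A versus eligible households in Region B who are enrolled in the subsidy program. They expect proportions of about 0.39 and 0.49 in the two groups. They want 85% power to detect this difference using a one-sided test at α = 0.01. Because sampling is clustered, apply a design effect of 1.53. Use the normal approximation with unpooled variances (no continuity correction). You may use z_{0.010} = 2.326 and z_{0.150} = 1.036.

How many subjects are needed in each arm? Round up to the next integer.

n = 844 per group

n = (z_α + z_β)² · [p₁(1−p₁) + p₂(1−p₂)] / (p₁ − p₂)²
  = (2.326 + 1.036)² · (0.39·0.61 + 0.49·0.51) / (-0.10)²
  = (3.362)² · (0.2379 + 0.2499) / 0.0100
  = 11.3030 · 0.4878 / 0.0100
  = 551.36
Design effect: 1.53 × 551.36 = 843.58.
Round up → n = 844 per group.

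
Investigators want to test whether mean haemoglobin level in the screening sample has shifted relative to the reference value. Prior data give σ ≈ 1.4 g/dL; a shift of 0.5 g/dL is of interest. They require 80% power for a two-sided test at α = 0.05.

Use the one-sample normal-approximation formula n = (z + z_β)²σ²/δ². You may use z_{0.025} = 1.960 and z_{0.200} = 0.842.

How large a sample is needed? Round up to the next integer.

n = (z_{α/2} + z_β)² · σ² / δ²
  = (1.960 + 0.842)² · 1.4² / 0.5²
  = 7.8512 · 1.96 / 0.25
  = 61.55
Round up → n = 62.

n = 62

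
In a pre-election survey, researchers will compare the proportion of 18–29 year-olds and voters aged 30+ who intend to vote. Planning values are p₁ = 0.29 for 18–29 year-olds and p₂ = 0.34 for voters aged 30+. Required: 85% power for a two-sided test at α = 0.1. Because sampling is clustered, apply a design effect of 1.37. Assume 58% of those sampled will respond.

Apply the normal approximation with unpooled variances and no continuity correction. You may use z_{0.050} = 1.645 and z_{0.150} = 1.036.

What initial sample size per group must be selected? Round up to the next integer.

n = (z_{α/2} + z_β)² · [p₁(1−p₁) + p₂(1−p₂)] / (p₁ − p₂)²
  = (1.645 + 1.036)² · (0.29·0.71 + 0.34·0.66) / (-0.05)²
  = (2.681)² · (0.2059 + 0.2244) / 0.0025
  = 7.1878 · 0.4303 / 0.0025
  = 1237.16
Design effect: 1.37 × 1237.16 = 1694.91.
Adjust for 58% response: 1694.91 / 0.58 = 2922.25.
Round up → n = 2923 per group.

n = 2923 per group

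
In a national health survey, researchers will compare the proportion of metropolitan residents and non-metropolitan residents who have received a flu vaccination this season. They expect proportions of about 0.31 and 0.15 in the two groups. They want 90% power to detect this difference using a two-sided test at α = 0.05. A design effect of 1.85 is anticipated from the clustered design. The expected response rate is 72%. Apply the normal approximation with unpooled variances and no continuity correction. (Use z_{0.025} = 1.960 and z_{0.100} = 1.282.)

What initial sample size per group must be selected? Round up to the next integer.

n = (z_{α/2} + z_β)² · [p₁(1−p₁) + p₂(1−p₂)] / (p₁ − p₂)²
  = (1.960 + 1.282)² · (0.31·0.69 + 0.15·0.85) / (0.16)²
  = (3.242)² · (0.2139 + 0.1275) / 0.0256
  = 10.5106 · 0.3414 / 0.0256
  = 140.17
Design effect: 1.85 × 140.17 = 259.31.
Adjust for 72% response: 259.31 / 0.72 = 360.15.
Round up → n = 361 per group.

n = 361 per group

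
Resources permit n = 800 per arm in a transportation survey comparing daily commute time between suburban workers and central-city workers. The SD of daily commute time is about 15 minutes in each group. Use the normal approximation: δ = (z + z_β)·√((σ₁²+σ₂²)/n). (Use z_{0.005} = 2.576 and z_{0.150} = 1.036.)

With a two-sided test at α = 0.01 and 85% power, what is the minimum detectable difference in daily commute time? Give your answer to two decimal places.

δ = (z_{α/2} + z_β) · √((σ₁²+σ₂²)/n)
  = (2.576 + 1.036) · √(450/800)
  = 3.612 · √0.5625
  = 3.612 · 0.7500
  = 2.7090

Minimum detectable difference ≈ 2.71 minutes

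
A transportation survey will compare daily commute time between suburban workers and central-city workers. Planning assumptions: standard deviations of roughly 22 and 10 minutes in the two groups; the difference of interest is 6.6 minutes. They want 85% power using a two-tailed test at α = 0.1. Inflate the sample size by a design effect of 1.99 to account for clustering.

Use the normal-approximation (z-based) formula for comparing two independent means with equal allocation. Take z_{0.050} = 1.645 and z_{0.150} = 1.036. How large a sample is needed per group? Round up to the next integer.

n = (z_{α/2} + z_β)² · (σ₁² + σ₂²) / δ²
  = (1.645 + 1.036)² · (22² + 10² = 584) / 6.6²
  = 7.1878 · 584 / 43.56
  = 96.36
Design effect: 1.99 × 96.36 = 191.77.
Round up → n = 192 per group.

n = 192 per group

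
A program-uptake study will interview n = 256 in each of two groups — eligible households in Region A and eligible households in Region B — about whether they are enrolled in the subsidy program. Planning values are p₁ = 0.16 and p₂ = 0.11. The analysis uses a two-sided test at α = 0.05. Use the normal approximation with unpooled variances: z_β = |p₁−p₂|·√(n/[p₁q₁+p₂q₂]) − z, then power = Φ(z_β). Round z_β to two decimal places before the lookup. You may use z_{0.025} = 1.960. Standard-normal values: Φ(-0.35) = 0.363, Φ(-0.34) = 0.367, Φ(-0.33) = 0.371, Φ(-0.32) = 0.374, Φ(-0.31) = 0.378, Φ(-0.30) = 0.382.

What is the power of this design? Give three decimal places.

Power ≈ 0.382

z_β = |p₁−p₂|·√(n/[p₁q₁+p₂q₂]) − z_{α/2}
    = 0.05 · √(256/0.2323) − 1.960
    = 0.05 · 33.1967 − 1.960
    = 1.6598 − 1.960 = -0.3002 → -0.30
Power = Φ(-0.30) = 0.382.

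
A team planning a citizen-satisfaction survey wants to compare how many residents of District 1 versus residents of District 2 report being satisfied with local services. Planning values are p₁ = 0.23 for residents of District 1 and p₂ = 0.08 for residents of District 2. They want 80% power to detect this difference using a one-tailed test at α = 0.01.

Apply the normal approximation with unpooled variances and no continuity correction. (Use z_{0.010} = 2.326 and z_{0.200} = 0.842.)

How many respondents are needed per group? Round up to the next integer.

n = 112 per group

n = (z_α + z_β)² · [p₁(1−p₁) + p₂(1−p₂)] / (p₁ − p₂)²
  = (2.326 + 0.842)² · (0.23·0.77 + 0.08·0.92) / (0.15)²
  = (3.168)² · (0.1771 + 0.0736) / 0.0225
  = 10.0362 · 0.2507 / 0.0225
  = 111.83
Round up → n = 112 per group.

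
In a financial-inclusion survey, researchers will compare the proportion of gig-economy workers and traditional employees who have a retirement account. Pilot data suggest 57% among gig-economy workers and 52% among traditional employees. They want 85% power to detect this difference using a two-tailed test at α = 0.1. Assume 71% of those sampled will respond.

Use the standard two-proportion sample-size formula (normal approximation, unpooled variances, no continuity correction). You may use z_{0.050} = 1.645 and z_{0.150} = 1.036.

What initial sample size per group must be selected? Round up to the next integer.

n = (z_{α/2} + z_β)² · [p₁(1−p₁) + p₂(1−p₂)] / (p₁ − p₂)²
  = (1.645 + 1.036)² · (0.57·0.43 + 0.52·0.48) / (0.05)²
  = (2.681)² · (0.2451 + 0.2496) / 0.0025
  = 7.1878 · 0.4947 / 0.0025
  = 1422.31
Adjust for 71% response: 1422.31 / 0.71 = 2003.26.
Round up → n = 2004 per group.

n = 2004 per group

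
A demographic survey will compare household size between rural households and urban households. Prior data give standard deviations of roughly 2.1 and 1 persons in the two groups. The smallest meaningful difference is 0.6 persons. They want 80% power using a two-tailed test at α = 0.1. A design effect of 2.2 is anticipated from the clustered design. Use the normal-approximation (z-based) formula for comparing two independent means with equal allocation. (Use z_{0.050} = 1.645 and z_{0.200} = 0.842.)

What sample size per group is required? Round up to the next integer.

n = 205 per group

n = (z_{α/2} + z_β)² · (σ₁² + σ₂²) / δ²
  = (1.645 + 0.842)² · (2.1² + 1² = 5.41) / 0.6²
  = 6.1852 · 5.41 / 0.36
  = 92.95
Design effect: 2.2 × 92.95 = 204.49.
Round up → n = 205 per group.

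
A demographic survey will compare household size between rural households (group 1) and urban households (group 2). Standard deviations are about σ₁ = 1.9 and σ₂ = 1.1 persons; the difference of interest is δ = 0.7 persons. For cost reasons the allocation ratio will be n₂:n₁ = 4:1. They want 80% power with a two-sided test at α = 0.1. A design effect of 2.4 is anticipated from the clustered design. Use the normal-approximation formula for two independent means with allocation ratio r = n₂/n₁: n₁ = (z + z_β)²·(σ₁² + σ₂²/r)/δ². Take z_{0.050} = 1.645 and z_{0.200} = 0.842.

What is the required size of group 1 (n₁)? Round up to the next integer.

n₁ = (z_{α/2} + z_β)² · (σ₁² + σ₂²/r) / δ²
   = (1.645 + 0.842)² · (1.9² + 1.1²/4) / 0.7²
   = 6.1852 · (3.61 + 0.3025) / 0.49
   = 6.1852 · 3.9125 / 0.49
   = 49.39
Design effect: 2.4 × 49.39 = 118.53.
Round up → n₁ = 119; n₂ = r·n₁ = 4 × 119 = 476.

n₁ = 119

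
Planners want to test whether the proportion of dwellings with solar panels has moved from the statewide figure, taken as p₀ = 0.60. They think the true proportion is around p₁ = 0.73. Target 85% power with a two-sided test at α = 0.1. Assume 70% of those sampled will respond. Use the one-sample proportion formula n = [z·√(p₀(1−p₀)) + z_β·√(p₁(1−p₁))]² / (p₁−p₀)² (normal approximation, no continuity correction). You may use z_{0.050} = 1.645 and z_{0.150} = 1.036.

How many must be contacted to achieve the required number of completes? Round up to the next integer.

n = [z_{α/2}·√(p₀q₀) + z_β·√(p₁q₁)]² / (p₁ − p₀)²
  = [1.645·√(0.60·0.40) + 1.036·√(0.73·0.27)]² / (0.13)²
  = [1.645·0.4899 + 1.036·0.4440]² / 0.0169
  = [1.2658]² / 0.0169
  = 94.81
Adjust for 70% response: 94.81 / 0.70 = 135.44.
Round up → n = 136.

n = 136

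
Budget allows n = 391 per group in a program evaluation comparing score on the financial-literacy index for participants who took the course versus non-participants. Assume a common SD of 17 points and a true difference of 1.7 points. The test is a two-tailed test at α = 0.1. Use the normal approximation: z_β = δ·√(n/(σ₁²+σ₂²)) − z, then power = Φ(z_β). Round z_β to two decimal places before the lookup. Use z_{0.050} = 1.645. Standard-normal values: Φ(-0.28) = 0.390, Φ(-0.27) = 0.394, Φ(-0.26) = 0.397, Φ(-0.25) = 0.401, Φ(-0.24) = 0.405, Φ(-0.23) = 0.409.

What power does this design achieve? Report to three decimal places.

z_β = δ·√(n/(σ₁²+σ₂²)) − z_{α/2}
    = 1.7 · √(391/578) − 1.645
    = 1.7 · 0.82248 − 1.645
    = 1.3982 − 1.645 = -0.2468 → -0.25
Power = Φ(-0.25) = 0.401.

Power ≈ 0.401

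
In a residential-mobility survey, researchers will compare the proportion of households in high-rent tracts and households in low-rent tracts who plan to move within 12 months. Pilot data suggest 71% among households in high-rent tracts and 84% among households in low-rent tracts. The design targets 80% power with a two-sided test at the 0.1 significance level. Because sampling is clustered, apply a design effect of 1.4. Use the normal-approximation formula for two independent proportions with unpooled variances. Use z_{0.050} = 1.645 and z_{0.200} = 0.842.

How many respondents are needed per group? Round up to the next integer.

n = (z_{α/2} + z_β)² · [p₁(1−p₁) + p₂(1−p₂)] / (p₁ − p₂)²
  = (1.645 + 0.842)² · (0.71·0.29 + 0.84·0.16) / (-0.13)²
  = (2.487)² · (0.2059 + 0.1344) / 0.0169
  = 6.1852 · 0.3403 / 0.0169
  = 124.55
Design effect: 1.4 × 124.55 = 174.36.
Round up → n = 175 per group.

n = 175 per group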